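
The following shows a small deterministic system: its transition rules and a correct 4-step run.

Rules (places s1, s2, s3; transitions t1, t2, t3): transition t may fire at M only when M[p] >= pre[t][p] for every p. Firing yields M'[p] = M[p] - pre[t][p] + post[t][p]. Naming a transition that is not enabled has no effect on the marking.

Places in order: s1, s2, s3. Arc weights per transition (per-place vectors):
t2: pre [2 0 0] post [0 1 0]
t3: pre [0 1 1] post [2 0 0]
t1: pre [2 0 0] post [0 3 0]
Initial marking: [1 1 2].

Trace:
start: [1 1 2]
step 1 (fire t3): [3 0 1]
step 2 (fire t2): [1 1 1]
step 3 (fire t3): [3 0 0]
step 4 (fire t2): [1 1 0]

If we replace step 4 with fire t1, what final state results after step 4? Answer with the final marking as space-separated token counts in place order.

(re-executing from step 4 with the substitution; state before step 4: [3 0 0])
step 4 (fire t1): [1 3 0]

1 3 0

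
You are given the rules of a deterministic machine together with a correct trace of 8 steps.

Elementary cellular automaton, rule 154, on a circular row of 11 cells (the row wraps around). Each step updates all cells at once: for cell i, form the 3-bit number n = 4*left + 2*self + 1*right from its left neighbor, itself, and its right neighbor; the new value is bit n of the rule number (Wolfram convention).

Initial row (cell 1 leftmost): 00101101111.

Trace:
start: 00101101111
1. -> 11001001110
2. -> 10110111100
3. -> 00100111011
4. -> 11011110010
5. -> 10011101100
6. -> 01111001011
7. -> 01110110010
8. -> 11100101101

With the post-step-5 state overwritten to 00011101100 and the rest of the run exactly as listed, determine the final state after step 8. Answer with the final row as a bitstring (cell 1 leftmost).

01100101010

state after step 5 := 00011101100
6. -> 00111001010
7. -> 01110110001
8. -> 01100101010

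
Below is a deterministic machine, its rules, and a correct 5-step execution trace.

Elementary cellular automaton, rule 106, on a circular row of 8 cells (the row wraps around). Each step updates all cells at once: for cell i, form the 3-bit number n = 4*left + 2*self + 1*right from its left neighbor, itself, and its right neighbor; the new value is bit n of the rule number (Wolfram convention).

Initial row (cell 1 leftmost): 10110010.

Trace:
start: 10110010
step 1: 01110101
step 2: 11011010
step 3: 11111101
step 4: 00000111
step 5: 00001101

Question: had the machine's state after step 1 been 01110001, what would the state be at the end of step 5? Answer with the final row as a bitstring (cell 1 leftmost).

state after step 1 := 01110001
step 2: 11010010
step 3: 11100101
step 4: 00101011
step 5: 01010111

01010111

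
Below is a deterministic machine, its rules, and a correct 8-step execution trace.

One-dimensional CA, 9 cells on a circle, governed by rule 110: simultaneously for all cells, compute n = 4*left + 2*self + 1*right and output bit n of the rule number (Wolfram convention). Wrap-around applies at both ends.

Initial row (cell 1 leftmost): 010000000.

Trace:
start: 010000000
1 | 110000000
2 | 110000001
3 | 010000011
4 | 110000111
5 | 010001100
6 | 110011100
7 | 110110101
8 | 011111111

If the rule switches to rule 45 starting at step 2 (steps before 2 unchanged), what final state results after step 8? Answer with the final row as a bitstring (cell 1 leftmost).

(re-executing steps 2..8 under rule 45; state before step 2: 110000000)
2 | 100111110
3 | 100100001
4 | 000101101
5 | 010111011
6 | 111100110
7 | 100000101
8 | 001110111

001110111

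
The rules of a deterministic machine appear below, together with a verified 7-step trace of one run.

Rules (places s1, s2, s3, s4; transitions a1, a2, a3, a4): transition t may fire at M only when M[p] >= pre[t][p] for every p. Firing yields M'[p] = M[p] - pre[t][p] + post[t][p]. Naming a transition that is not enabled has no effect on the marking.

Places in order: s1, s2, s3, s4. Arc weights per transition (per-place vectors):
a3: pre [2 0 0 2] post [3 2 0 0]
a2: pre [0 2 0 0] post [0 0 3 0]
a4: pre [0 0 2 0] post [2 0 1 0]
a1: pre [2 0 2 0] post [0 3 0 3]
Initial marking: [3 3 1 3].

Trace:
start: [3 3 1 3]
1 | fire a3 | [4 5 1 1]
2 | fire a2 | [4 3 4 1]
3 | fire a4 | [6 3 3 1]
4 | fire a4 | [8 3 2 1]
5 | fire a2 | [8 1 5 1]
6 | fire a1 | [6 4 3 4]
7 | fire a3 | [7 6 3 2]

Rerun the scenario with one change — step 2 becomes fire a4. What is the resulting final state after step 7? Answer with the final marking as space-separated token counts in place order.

3 8 2 2

(re-executing from step 2 with the substitution; state before step 2: [4 5 1 1])
2 | fire a4 | [4 5 1 1]
3 | fire a4 | [4 5 1 1]
4 | fire a4 | [4 5 1 1]
5 | fire a2 | [4 3 4 1]
6 | fire a1 | [2 6 2 4]
7 | fire a3 | [3 8 2 2]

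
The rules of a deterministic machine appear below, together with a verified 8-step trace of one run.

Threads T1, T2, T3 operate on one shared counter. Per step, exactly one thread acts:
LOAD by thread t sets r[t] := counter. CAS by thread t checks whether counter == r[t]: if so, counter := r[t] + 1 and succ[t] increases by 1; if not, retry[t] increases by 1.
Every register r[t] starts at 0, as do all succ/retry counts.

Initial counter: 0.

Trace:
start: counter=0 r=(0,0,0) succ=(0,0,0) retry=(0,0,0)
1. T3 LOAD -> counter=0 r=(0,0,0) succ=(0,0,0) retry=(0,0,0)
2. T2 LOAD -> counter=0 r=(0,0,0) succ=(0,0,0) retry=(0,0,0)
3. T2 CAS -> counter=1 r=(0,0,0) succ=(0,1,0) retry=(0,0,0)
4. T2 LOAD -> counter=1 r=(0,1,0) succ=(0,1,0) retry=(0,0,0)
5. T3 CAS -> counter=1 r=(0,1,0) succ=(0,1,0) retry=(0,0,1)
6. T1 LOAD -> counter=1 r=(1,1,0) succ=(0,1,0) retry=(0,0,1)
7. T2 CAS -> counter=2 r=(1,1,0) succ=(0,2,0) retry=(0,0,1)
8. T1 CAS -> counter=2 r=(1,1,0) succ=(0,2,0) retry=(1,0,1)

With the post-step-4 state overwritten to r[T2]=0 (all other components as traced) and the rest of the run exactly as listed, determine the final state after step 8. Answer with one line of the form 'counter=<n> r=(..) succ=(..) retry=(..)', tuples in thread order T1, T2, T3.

counter=2 r=(1,0,0) succ=(1,1,0) retry=(0,1,1)

state after step 4 := counter=1 r=(0,0,0) succ=(0,1,0) retry=(0,0,0)
5. T3 CAS -> counter=1 r=(0,0,0) succ=(0,1,0) retry=(0,0,1)
6. T1 LOAD -> counter=1 r=(1,0,0) succ=(0,1,0) retry=(0,0,1)
7. T2 CAS -> counter=1 r=(1,0,0) succ=(0,1,0) retry=(0,1,1)
8. T1 CAS -> counter=2 r=(1,0,0) succ=(1,1,0) retry=(0,1,1)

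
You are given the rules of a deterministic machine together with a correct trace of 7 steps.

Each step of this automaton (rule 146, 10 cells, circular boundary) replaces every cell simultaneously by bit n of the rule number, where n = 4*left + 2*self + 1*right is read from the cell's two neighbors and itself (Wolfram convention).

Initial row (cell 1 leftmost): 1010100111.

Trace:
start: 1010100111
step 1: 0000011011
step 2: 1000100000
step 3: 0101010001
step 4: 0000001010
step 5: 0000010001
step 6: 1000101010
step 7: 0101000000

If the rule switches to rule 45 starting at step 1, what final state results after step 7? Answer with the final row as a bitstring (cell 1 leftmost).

1101111001

(re-executing steps 1..7 under rule 45; state before step 1: 1010100111)
step 1: 0111100100
step 2: 0100000101
step 3: 1101110111
step 4: 0011001100
step 5: 1010001001
step 6: 0110101001
step 7: 1101111001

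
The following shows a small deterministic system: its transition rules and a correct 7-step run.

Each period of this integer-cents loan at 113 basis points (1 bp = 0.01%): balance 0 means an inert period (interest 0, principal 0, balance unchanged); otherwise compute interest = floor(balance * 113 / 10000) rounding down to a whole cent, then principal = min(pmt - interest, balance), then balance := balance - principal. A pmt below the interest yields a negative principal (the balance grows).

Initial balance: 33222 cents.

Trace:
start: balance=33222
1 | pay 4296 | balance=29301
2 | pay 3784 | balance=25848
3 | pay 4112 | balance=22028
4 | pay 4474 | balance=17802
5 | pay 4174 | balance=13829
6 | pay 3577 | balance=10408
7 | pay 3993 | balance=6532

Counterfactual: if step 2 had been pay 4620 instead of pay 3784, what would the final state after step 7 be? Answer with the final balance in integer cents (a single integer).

5647

(re-executing from step 2 with the substitution; state before step 2: balance=29301)
2 | pay 4620 | balance=25012
3 | pay 4112 | balance=21182
4 | pay 4474 | balance=16947
5 | pay 4174 | balance=12964
6 | pay 3577 | balance=9533
7 | pay 3993 | balance=5647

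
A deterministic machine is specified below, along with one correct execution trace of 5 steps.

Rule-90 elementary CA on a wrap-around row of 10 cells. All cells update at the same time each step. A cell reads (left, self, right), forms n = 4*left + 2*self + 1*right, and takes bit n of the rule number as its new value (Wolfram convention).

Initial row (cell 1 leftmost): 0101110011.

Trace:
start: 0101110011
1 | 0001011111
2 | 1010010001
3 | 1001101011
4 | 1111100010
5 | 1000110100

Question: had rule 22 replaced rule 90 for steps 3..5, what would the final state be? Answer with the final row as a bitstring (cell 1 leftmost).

(re-executing steps 3..5 under rule 22; state before step 3: 1010010001)
3 | 0011111010
4 | 0100000011
5 | 0110000100

0110000100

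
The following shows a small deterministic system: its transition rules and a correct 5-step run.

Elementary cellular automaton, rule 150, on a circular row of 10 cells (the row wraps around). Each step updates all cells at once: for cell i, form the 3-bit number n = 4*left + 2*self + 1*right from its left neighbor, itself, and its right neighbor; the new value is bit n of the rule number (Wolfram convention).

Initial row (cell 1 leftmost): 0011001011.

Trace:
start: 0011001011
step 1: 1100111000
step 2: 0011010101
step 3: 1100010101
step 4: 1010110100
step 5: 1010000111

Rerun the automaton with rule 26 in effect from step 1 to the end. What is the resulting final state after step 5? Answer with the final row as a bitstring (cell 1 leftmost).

0001101101

(re-executing steps 1..5 under rule 26; state before step 1: 0011001011)
step 1: 1110110010
step 2: 1000101100
step 3: 0101001011
step 4: 0000110010
step 5: 0001101101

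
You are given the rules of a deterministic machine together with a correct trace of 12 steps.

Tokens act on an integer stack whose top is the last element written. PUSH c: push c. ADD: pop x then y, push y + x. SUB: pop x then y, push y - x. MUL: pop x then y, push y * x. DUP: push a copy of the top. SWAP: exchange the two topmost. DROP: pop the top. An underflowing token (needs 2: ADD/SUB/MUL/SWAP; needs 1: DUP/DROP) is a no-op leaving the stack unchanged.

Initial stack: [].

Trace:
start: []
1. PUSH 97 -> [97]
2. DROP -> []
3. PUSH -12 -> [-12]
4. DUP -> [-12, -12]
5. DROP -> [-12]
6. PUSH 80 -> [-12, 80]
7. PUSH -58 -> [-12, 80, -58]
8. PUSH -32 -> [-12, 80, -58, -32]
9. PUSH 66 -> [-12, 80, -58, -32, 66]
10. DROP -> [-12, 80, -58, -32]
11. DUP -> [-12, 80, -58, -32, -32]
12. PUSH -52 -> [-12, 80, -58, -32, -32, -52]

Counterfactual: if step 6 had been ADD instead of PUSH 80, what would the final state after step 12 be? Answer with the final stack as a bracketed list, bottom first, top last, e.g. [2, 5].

[-12, -58, -32, -32, -52]

(re-executing from step 6 with the substitution; state before step 6: [-12])
6. ADD -> [-12]
7. PUSH -58 -> [-12, -58]
8. PUSH -32 -> [-12, -58, -32]
9. PUSH 66 -> [-12, -58, -32, 66]
10. DROP -> [-12, -58, -32]
11. DUP -> [-12, -58, -32, -32]
12. PUSH -52 -> [-12, -58, -32, -32, -52]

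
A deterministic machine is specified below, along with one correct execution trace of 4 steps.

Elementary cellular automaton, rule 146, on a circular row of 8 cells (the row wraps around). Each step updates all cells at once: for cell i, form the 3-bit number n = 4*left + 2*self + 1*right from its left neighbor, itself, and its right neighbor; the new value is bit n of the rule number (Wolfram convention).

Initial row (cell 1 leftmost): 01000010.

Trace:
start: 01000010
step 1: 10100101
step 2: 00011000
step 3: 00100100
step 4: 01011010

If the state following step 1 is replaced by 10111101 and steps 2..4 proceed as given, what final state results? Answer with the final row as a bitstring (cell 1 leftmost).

state after step 1 := 10111101
step 2: 00011000
step 3: 00100100
step 4: 01011010

01011010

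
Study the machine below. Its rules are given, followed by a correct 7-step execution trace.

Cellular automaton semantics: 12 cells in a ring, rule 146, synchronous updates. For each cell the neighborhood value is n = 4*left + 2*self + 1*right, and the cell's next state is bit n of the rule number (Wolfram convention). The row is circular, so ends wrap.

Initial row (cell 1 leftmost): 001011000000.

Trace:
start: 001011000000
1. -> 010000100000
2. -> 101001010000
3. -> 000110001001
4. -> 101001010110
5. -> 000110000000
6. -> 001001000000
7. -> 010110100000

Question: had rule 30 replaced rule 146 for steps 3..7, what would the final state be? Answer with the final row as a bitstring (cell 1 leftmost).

(re-executing steps 3..7 under rule 30; state before step 3: 101001010000)
3. -> 101111011001
4. -> 001000010111
5. -> 111100110100
6. -> 100011100111
7. -> 010110011100

010110011100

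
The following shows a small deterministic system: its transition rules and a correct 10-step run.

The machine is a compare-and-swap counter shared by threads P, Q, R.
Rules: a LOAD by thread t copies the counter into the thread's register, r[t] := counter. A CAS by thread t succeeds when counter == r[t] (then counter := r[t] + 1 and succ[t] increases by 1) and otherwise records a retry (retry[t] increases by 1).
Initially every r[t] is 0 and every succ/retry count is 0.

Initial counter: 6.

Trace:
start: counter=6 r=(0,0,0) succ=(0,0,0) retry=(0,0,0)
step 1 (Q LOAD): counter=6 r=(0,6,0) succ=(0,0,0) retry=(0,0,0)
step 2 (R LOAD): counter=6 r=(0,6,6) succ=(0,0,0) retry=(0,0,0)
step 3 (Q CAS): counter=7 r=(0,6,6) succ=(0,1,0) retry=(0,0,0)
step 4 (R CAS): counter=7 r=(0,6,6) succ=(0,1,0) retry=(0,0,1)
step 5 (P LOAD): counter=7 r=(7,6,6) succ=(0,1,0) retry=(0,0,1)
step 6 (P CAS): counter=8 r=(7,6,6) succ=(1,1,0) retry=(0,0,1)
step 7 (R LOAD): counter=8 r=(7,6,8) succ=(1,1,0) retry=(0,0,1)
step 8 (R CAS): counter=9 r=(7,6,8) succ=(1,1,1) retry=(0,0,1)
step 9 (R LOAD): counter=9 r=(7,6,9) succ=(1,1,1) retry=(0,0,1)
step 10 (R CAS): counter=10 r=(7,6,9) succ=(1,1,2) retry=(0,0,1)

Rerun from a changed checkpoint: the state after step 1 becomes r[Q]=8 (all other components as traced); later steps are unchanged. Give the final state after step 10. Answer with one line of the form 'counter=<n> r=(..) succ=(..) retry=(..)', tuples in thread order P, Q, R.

state after step 1 := counter=6 r=(0,8,0) succ=(0,0,0) retry=(0,0,0)
step 2 (R LOAD): counter=6 r=(0,8,6) succ=(0,0,0) retry=(0,0,0)
step 3 (Q CAS): counter=6 r=(0,8,6) succ=(0,0,0) retry=(0,1,0)
step 4 (R CAS): counter=7 r=(0,8,6) succ=(0,0,1) retry=(0,1,0)
step 5 (P LOAD): counter=7 r=(7,8,6) succ=(0,0,1) retry=(0,1,0)
step 6 (P CAS): counter=8 r=(7,8,6) succ=(1,0,1) retry=(0,1,0)
step 7 (R LOAD): counter=8 r=(7,8,8) succ=(1,0,1) retry=(0,1,0)
step 8 (R CAS): counter=9 r=(7,8,8) succ=(1,0,2) retry=(0,1,0)
step 9 (R LOAD): counter=9 r=(7,8,9) succ=(1,0,2) retry=(0,1,0)
step 10 (R CAS): counter=10 r=(7,8,9) succ=(1,0,3) retry=(0,1,0)

counter=10 r=(7,8,9) succ=(1,0,3) retry=(0,1,0)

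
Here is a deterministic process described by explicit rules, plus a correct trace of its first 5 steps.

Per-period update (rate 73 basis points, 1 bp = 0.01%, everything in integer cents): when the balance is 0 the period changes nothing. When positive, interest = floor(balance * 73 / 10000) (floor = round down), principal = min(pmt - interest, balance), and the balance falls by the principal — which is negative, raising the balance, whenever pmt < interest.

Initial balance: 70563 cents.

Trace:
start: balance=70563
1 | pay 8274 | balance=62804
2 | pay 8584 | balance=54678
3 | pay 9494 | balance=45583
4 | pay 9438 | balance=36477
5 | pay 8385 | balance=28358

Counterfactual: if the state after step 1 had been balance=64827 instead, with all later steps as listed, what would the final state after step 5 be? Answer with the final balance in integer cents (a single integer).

30441

state after step 1 := balance=64827
2 | pay 8584 | balance=56716
3 | pay 9494 | balance=47636
4 | pay 9438 | balance=38545
5 | pay 8385 | balance=30441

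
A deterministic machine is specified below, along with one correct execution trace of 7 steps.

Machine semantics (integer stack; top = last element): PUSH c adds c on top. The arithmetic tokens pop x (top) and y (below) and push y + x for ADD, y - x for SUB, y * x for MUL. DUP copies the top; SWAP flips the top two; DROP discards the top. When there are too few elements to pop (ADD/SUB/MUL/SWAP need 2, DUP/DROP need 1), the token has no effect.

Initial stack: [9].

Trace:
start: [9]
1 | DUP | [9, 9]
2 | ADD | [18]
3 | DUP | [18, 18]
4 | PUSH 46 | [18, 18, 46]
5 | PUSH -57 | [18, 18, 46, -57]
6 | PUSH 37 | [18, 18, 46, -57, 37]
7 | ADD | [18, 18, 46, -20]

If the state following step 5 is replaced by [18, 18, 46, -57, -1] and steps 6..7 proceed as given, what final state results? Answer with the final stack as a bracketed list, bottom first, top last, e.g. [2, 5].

[18, 18, 46, -57, 36]

state after step 5 := [18, 18, 46, -57, -1]
6 | PUSH 37 | [18, 18, 46, -57, -1, 37]
7 | ADD | [18, 18, 46, -57, 36]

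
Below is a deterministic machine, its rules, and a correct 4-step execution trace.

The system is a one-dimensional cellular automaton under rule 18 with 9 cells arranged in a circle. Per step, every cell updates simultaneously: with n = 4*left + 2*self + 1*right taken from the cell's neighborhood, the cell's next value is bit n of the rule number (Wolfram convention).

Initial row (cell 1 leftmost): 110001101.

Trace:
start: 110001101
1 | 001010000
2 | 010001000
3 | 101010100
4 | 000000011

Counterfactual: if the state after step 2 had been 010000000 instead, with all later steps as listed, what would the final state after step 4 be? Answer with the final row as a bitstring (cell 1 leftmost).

state after step 2 := 010000000
3 | 101000000
4 | 000100001

000100001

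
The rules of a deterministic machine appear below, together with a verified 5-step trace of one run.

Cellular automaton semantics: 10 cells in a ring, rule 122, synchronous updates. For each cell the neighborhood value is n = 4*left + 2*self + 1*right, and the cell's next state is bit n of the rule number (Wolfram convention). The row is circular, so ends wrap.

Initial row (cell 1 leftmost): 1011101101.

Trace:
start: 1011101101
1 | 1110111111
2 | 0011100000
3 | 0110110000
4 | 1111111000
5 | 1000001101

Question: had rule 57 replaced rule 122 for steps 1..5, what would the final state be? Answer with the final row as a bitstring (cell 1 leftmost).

(re-executing steps 1..5 under rule 57; state before step 1: 1011101101)
1 | 0110011011
2 | 1101010110
3 | 1010101101
4 | 0101011011
5 | 1010110110

1010110110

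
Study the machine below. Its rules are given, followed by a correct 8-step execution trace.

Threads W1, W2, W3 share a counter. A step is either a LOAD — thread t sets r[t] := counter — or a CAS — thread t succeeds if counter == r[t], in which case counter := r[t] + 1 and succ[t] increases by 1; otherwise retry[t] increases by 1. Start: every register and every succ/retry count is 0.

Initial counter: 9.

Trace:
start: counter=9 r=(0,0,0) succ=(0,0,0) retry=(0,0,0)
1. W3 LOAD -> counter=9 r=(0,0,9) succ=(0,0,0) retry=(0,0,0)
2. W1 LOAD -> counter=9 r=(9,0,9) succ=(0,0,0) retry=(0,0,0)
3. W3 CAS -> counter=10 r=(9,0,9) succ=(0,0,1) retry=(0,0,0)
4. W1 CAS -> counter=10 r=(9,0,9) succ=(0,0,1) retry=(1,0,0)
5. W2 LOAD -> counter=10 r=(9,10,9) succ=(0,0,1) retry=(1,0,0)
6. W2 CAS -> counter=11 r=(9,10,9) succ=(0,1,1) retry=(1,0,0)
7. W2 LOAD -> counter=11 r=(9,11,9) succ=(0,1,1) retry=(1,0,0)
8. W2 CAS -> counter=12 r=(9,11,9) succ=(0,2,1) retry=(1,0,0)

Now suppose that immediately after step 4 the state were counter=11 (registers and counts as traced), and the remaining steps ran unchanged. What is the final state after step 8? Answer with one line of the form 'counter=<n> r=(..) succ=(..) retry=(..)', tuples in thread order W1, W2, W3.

state after step 4 := counter=11 r=(9,0,9) succ=(0,0,1) retry=(1,0,0)
5. W2 LOAD -> counter=11 r=(9,11,9) succ=(0,0,1) retry=(1,0,0)
6. W2 CAS -> counter=12 r=(9,11,9) succ=(0,1,1) retry=(1,0,0)
7. W2 LOAD -> counter=12 r=(9,12,9) succ=(0,1,1) retry=(1,0,0)
8. W2 CAS -> counter=13 r=(9,12,9) succ=(0,2,1) retry=(1,0,0)

counter=13 r=(9,12,9) succ=(0,2,1) retry=(1,0,0)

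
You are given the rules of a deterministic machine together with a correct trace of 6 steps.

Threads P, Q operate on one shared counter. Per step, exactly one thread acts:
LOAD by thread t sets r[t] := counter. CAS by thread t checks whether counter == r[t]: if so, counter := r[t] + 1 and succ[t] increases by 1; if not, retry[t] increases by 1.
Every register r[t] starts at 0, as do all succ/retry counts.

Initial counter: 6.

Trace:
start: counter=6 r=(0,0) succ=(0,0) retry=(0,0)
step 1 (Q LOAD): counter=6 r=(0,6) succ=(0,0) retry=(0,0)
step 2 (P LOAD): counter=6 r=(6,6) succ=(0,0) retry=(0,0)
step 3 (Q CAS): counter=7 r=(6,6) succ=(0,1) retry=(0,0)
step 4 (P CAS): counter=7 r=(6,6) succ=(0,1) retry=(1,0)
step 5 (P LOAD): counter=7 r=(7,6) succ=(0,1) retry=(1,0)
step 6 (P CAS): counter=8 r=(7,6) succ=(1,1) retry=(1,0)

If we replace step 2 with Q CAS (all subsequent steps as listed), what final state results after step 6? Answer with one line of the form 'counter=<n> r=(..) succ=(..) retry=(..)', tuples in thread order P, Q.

counter=8 r=(7,6) succ=(1,1) retry=(1,1)

(re-executing from step 2 with the substitution; state before step 2: counter=6 r=(0,6) succ=(0,0) retry=(0,0))
step 2 (Q CAS): counter=7 r=(0,6) succ=(0,1) retry=(0,0)
step 3 (Q CAS): counter=7 r=(0,6) succ=(0,1) retry=(0,1)
step 4 (P CAS): counter=7 r=(0,6) succ=(0,1) retry=(1,1)
step 5 (P LOAD): counter=7 r=(7,6) succ=(0,1) retry=(1,1)
step 6 (P CAS): counter=8 r=(7,6) succ=(1,1) retry=(1,1)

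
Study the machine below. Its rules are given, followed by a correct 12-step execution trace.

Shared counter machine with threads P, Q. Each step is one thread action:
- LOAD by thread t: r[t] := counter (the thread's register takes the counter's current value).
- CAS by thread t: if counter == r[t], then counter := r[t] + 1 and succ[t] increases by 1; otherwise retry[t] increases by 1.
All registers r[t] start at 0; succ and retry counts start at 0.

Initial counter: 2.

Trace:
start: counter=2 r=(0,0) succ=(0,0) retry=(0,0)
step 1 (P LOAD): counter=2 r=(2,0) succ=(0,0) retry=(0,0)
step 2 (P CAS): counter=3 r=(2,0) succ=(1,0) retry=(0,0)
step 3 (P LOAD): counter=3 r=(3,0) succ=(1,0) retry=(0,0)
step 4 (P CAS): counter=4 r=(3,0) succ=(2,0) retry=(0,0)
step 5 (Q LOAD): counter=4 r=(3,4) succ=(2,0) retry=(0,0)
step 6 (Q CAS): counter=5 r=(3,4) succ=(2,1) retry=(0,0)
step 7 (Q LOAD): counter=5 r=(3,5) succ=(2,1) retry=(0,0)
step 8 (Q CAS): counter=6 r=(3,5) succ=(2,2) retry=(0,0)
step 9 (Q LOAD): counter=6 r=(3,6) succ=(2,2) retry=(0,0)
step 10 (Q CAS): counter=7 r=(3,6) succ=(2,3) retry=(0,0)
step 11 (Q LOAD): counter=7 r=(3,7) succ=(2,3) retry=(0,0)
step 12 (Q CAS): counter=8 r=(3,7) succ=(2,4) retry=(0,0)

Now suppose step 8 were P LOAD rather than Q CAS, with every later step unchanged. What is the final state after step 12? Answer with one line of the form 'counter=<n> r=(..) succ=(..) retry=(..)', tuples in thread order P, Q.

counter=7 r=(5,6) succ=(2,3) retry=(0,0)

(re-executing from step 8 with the substitution; state before step 8: counter=5 r=(3,5) succ=(2,1) retry=(0,0))
step 8 (P LOAD): counter=5 r=(5,5) succ=(2,1) retry=(0,0)
step 9 (Q LOAD): counter=5 r=(5,5) succ=(2,1) retry=(0,0)
step 10 (Q CAS): counter=6 r=(5,5) succ=(2,2) retry=(0,0)
step 11 (Q LOAD): counter=6 r=(5,6) succ=(2,2) retry=(0,0)
step 12 (Q CAS): counter=7 r=(5,6) succ=(2,3) retry=(0,0)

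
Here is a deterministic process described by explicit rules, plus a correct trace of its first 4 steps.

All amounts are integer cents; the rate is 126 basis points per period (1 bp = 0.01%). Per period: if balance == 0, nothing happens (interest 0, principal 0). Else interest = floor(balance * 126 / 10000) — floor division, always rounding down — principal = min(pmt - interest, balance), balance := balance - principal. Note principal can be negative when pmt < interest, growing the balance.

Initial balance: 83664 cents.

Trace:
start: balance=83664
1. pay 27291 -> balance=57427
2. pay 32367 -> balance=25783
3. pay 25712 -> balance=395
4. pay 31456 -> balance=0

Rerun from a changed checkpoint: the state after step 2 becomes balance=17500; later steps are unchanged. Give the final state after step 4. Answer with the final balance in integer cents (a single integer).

state after step 2 := balance=17500
3. pay 25712 -> balance=0
4. pay 31456 -> balance=0

0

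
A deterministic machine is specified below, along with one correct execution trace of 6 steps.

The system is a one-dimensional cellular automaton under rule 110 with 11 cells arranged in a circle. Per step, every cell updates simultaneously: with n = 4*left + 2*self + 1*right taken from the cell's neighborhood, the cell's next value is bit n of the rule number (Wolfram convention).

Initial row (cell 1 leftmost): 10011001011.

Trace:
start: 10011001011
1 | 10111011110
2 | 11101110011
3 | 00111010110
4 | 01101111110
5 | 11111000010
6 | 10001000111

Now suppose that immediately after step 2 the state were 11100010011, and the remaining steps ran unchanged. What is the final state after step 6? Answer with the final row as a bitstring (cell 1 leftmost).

state after step 2 := 11100010011
3 | 00100110110
4 | 01101111110
5 | 11111000010
6 | 10001000111

10001000111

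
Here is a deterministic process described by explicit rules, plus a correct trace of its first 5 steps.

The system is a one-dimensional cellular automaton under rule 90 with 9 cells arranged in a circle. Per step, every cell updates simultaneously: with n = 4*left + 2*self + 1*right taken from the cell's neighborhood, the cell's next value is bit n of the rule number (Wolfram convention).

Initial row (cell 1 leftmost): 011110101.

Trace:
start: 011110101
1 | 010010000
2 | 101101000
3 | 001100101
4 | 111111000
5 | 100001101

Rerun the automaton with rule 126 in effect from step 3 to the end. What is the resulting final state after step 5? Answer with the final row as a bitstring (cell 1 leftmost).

100001101

(re-executing steps 3..5 under rule 126; state before step 3: 101101000)
3 | 111111101
4 | 000000111
5 | 100001101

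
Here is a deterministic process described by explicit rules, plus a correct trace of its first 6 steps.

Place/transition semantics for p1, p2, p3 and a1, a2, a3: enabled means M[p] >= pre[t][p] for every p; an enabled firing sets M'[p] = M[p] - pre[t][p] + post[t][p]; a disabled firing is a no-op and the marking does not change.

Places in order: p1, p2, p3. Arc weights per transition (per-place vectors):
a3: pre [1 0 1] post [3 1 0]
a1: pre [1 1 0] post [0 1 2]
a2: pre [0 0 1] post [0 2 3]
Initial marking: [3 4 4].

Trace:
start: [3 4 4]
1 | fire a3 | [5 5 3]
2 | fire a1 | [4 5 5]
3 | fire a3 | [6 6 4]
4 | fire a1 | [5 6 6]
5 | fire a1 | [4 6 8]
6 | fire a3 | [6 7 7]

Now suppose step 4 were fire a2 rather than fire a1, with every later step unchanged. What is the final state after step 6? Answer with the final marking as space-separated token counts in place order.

7 9 7

(re-executing from step 4 with the substitution; state before step 4: [6 6 4])
4 | fire a2 | [6 8 6]
5 | fire a1 | [5 8 8]
6 | fire a3 | [7 9 7]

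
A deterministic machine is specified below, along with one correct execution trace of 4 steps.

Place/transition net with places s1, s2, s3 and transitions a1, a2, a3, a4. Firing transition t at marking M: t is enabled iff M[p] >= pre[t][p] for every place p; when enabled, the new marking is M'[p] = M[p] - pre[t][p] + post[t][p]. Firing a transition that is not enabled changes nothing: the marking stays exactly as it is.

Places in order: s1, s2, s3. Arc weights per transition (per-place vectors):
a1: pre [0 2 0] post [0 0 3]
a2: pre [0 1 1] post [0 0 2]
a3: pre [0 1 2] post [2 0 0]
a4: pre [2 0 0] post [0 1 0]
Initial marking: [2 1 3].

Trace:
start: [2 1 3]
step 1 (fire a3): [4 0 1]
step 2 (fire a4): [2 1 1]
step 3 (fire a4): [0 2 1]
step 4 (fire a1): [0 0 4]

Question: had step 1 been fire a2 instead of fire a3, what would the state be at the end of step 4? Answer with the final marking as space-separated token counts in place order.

(re-executing from step 1 with the substitution; state before step 1: [2 1 3])
step 1 (fire a2): [2 0 4]
step 2 (fire a4): [0 1 4]
step 3 (fire a4): [0 1 4]
step 4 (fire a1): [0 1 4]

0 1 4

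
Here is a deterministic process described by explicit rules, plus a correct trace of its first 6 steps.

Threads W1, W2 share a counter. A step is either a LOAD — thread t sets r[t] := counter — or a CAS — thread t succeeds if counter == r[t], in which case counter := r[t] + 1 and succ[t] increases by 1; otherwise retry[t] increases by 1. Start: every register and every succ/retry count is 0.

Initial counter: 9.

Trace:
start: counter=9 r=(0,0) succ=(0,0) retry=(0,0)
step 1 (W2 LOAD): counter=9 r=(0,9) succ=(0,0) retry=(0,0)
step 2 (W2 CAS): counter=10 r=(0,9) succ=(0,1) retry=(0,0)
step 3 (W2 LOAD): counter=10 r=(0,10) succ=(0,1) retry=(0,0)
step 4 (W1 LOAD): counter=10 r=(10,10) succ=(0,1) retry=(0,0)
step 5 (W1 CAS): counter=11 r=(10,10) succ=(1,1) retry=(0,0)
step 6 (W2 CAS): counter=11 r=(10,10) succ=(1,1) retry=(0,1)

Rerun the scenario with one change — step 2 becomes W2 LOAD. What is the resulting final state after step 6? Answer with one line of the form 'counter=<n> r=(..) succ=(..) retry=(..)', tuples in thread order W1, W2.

(re-executing from step 2 with the substitution; state before step 2: counter=9 r=(0,9) succ=(0,0) retry=(0,0))
step 2 (W2 LOAD): counter=9 r=(0,9) succ=(0,0) retry=(0,0)
step 3 (W2 LOAD): counter=9 r=(0,9) succ=(0,0) retry=(0,0)
step 4 (W1 LOAD): counter=9 r=(9,9) succ=(0,0) retry=(0,0)
step 5 (W1 CAS): counter=10 r=(9,9) succ=(1,0) retry=(0,0)
step 6 (W2 CAS): counter=10 r=(9,9) succ=(1,0) retry=(0,1)

counter=10 r=(9,9) succ=(1,0) retry=(0,1)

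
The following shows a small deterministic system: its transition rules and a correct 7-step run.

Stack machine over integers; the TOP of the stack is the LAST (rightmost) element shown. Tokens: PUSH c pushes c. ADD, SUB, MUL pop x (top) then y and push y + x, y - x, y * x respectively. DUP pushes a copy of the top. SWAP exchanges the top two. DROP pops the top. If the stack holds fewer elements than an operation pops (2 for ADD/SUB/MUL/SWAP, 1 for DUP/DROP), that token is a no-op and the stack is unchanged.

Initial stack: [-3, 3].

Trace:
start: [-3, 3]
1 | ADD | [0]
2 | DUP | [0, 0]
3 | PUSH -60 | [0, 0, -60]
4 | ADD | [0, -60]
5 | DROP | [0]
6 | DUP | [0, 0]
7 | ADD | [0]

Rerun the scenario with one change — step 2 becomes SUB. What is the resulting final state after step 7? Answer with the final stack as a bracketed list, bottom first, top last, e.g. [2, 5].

(re-executing from step 2 with the substitution; state before step 2: [0])
2 | SUB | [0]
3 | PUSH -60 | [0, -60]
4 | ADD | [-60]
5 | DROP | []
6 | DUP | []
7 | ADD | []

[]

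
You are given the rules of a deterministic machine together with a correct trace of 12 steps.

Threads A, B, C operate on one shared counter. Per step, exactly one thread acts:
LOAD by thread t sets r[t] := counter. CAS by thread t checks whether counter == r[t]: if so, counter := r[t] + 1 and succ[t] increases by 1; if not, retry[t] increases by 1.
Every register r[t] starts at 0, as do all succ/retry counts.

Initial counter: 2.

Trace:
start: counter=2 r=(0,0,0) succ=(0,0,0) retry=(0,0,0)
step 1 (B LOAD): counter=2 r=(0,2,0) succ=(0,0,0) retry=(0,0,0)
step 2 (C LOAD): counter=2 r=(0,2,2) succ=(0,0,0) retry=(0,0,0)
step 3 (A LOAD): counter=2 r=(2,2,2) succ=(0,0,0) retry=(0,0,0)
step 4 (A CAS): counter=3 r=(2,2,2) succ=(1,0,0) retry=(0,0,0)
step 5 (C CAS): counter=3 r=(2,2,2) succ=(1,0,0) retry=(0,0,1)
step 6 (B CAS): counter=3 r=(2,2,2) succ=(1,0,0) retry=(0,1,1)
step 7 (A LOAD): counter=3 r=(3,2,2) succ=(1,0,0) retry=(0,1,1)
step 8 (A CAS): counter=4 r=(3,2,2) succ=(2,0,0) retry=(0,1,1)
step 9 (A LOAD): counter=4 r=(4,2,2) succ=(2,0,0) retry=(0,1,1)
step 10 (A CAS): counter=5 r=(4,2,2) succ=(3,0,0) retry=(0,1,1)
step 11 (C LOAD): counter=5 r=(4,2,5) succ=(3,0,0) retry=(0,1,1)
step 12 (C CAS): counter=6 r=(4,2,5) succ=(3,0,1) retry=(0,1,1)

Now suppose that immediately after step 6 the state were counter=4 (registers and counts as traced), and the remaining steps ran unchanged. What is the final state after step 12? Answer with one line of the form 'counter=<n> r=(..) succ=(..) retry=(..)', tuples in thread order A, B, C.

counter=7 r=(5,2,6) succ=(3,0,1) retry=(0,1,1)

state after step 6 := counter=4 r=(2,2,2) succ=(1,0,0) retry=(0,1,1)
step 7 (A LOAD): counter=4 r=(4,2,2) succ=(1,0,0) retry=(0,1,1)
step 8 (A CAS): counter=5 r=(4,2,2) succ=(2,0,0) retry=(0,1,1)
step 9 (A LOAD): counter=5 r=(5,2,2) succ=(2,0,0) retry=(0,1,1)
step 10 (A CAS): counter=6 r=(5,2,2) succ=(3,0,0) retry=(0,1,1)
step 11 (C LOAD): counter=6 r=(5,2,6) succ=(3,0,0) retry=(0,1,1)
step 12 (C CAS): counter=7 r=(5,2,6) succ=(3,0,1) retry=(0,1,1)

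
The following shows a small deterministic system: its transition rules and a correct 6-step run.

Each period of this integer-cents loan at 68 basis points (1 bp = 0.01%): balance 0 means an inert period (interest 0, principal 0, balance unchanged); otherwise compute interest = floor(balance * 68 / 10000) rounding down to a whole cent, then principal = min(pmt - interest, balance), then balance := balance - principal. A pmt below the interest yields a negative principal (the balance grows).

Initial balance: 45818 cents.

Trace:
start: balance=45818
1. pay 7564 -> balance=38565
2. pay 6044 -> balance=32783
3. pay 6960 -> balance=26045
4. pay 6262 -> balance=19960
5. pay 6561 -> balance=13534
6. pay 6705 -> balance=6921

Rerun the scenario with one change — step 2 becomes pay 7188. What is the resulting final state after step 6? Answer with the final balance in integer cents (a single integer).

(re-executing from step 2 with the substitution; state before step 2: balance=38565)
2. pay 7188 -> balance=31639
3. pay 6960 -> balance=24894
4. pay 6262 -> balance=18801
5. pay 6561 -> balance=12367
6. pay 6705 -> balance=5746

5746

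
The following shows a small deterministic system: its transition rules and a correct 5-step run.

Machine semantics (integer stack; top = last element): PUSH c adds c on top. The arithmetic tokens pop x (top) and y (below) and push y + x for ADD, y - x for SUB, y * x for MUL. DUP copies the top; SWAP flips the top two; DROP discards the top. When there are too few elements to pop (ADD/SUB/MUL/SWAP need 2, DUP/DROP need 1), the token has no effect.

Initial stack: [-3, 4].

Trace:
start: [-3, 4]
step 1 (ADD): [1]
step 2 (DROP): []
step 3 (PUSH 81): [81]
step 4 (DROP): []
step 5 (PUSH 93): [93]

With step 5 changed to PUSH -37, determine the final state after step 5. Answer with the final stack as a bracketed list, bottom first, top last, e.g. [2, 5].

[-37]

(re-executing from step 5 with the substitution; state before step 5: [])
step 5 (PUSH -37): [-37]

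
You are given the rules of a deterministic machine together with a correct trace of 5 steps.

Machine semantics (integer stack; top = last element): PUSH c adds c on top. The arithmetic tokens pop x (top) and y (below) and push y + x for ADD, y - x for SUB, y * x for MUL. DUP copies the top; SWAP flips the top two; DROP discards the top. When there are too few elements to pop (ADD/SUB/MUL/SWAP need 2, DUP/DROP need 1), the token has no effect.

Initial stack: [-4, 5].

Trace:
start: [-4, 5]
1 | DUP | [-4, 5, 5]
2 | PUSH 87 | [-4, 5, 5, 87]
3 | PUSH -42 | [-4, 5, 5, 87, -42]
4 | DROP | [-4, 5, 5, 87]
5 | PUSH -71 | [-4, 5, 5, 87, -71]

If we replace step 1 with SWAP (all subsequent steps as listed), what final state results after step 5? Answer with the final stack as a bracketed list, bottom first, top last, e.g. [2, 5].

(re-executing from step 1 with the substitution; state before step 1: [-4, 5])
1 | SWAP | [5, -4]
2 | PUSH 87 | [5, -4, 87]
3 | PUSH -42 | [5, -4, 87, -42]
4 | DROP | [5, -4, 87]
5 | PUSH -71 | [5, -4, 87, -71]

[5, -4, 87, -71]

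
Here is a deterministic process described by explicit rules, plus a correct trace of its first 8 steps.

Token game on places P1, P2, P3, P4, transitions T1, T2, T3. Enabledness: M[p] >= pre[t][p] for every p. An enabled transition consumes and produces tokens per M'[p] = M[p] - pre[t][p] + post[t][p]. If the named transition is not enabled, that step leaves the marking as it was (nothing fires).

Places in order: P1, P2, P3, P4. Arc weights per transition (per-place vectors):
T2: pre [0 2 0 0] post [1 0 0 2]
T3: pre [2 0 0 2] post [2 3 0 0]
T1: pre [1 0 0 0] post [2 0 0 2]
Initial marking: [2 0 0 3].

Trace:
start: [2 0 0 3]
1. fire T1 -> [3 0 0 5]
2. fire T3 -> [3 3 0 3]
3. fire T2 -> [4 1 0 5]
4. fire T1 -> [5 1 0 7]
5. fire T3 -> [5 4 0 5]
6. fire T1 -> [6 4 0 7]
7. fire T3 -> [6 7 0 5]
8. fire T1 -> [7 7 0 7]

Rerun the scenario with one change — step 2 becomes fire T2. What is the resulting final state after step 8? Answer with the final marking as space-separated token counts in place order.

(re-executing from step 2 with the substitution; state before step 2: [3 0 0 5])
2. fire T2 -> [3 0 0 5]
3. fire T2 -> [3 0 0 5]
4. fire T1 -> [4 0 0 7]
5. fire T3 -> [4 3 0 5]
6. fire T1 -> [5 3 0 7]
7. fire T3 -> [5 6 0 5]
8. fire T1 -> [6 6 0 7]

6 6 0 7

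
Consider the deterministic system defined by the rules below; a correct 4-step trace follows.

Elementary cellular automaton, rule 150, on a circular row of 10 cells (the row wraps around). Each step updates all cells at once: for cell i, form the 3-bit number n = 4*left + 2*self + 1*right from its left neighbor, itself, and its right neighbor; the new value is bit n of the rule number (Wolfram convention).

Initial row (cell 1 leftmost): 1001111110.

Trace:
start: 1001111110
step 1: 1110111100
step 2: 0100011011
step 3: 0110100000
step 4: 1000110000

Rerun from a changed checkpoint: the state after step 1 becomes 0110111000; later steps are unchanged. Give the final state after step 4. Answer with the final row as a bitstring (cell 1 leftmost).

state after step 1 := 0110111000
step 2: 1000010100
step 3: 1100110111
step 4: 1011000011

1011000011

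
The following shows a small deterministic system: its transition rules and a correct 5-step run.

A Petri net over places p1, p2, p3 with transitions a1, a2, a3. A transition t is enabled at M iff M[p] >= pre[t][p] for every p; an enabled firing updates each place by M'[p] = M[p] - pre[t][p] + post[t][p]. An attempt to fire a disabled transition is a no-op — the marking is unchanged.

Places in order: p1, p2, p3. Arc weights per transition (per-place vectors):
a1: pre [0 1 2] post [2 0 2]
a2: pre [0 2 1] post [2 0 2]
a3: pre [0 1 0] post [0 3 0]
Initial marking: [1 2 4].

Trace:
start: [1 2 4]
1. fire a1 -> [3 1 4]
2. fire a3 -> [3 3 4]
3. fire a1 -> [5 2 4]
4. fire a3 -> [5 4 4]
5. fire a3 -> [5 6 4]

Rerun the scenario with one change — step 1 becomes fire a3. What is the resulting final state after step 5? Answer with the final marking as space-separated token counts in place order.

3 9 4

(re-executing from step 1 with the substitution; state before step 1: [1 2 4])
1. fire a3 -> [1 4 4]
2. fire a3 -> [1 6 4]
3. fire a1 -> [3 5 4]
4. fire a3 -> [3 7 4]
5. fire a3 -> [3 9 4]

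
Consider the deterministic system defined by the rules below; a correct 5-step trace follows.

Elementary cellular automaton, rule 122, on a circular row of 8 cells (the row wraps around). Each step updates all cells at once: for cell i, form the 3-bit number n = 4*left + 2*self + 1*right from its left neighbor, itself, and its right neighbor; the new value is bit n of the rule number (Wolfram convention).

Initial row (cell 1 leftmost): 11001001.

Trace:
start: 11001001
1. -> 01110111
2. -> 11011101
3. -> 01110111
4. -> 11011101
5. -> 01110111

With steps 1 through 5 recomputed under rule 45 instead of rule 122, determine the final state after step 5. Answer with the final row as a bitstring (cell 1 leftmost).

00100101

(re-executing steps 1..5 under rule 45; state before step 1: 11001001)
1. -> 00001001
2. -> 01101001
3. -> 11011001
4. -> 00110001
5. -> 00100101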